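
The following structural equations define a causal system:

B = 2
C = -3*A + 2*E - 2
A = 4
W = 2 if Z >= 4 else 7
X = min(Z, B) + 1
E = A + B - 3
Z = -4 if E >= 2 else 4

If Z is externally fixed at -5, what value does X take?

The intervention breaks the incoming arrows to Z: Z = -4 if E >= 2 else 4 no longer applies, and Z = -5.
X = min(Z, B) + 1  [with Z=-5, B=2]  = -4

-4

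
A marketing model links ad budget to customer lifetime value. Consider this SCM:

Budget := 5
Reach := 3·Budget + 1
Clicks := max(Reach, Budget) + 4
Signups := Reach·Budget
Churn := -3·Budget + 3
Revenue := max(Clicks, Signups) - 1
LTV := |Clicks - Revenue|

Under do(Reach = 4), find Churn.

do(Reach=4) replaces the equation Reach := 3·Budget + 1 with the constant Reach = 4.
Since Churn is not a descendant of the intervened variable, it is unaffected.
Churn = -3·Budget + 3  [with Budget=5]  = -12

-12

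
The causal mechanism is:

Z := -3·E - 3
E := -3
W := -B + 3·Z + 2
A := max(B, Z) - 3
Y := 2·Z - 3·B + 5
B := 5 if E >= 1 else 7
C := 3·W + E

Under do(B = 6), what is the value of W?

14

do(B=6) replaces the equation B := 5 if E >= 1 else 7 with the constant B = 6.
Z = -3·E - 3  [with E=-3]  = 6
W = -B + 3·Z + 2  [with B=6, Z=6]  = 14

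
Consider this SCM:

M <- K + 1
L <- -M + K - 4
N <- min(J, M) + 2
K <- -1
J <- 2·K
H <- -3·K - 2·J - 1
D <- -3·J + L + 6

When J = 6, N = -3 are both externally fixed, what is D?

Under do(J = 6, N = -3), each intervened variable's structural equation is replaced by its fixed value.
M = K + 1  [with K=-1]  = 0
L = -M + K - 4  [with M=0, K=-1]  = -5
D = -3·J + L + 6  [with J=6, L=-5]  = -17

-17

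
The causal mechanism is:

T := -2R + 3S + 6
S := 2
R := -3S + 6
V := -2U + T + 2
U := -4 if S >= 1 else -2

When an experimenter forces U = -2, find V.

18

Intervening sets U = -2 and removes its equation (U := -4 if S >= 1 else -2).
R = -3S + 6  [with S=2]  = 0
T = -2R + 3S + 6  [with R=0, S=2]  = 12
V = -2U + T + 2  [with U=-2, T=12]  = 18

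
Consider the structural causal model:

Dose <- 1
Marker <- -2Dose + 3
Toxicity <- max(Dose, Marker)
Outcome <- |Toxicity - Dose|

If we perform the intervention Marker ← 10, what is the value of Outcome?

9

Under do(Marker=10), the mechanism Marker <- -2Dose + 3 is discarded; Marker is fixed at 10.
Toxicity = max(Dose, Marker)  [with Dose=1, Marker=10]  = 10
Outcome = |Toxicity - Dose|  [with Toxicity=10, Dose=1]  = 9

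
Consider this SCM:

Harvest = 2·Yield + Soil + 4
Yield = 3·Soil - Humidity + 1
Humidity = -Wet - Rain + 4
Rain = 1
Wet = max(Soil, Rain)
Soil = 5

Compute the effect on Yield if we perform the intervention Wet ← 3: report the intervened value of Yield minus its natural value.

do(Wet=3) replaces the equation Wet = max(Soil, Rain) with the constant Wet = 3.
Humidity = -Wet - Rain + 4  [with Wet=3, Rain=1]  = 0
Yield = 3·Soil - Humidity + 1  [with Soil=5, Humidity=0]  = 16
Without intervention: Wet = max(Soil, Rain)  [with Soil=5, Rain=1]  = 5; Humidity = -Wet - Rain + 4  [with Wet=5, Rain=1]  = -2; Yield = 3·Soil - Humidity + 1  [with Soil=5, Humidity=-2]  = 18.
Change = 16 − 18 = -2.

-2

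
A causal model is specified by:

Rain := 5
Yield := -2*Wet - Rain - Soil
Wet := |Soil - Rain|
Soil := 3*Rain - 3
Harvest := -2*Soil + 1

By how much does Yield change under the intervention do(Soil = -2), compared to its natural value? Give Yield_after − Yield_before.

14

Under do(Soil=-2), the mechanism Soil := 3*Rain - 3 is discarded; Soil is fixed at -2.
Wet = |Soil - Rain|  [with Soil=-2, Rain=5]  = 7
Yield = -2*Wet - Rain - Soil  [with Wet=7, Rain=5, Soil=-2]  = -17
Without intervention: Soil = 3*Rain - 3  [with Rain=5]  = 12; Wet = |Soil - Rain|  [with Soil=12, Rain=5]  = 7; Yield = -2*Wet - Rain - Soil  [with Wet=7, Rain=5, Soil=12]  = -31.
Change = -17 − (-31) = 14.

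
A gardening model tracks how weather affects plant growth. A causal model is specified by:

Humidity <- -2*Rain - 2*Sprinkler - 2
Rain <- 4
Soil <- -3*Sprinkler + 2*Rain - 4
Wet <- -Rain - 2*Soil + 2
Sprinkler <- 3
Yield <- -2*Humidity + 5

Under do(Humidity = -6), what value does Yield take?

17

The intervention breaks the incoming arrows to Humidity: Humidity <- -2*Rain - 2*Sprinkler - 2 no longer applies, and Humidity = -6.
Yield = -2*Humidity + 5  [with Humidity=-6]  = 17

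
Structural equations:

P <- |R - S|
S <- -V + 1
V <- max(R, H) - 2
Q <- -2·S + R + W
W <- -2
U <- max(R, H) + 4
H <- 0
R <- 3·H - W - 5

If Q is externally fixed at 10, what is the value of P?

Intervening sets Q = 10 and removes its equation (Q <- -2·S + R + W).
No directed path runs from Q to P, so P keeps its natural value.
R = 3·H - W - 5  [with H=0, W=-2]  = -3
V = max(R, H) - 2  [with R=-3, H=0]  = -2
S = -V + 1  [with V=-2]  = 3
P = |R - S|  [with R=-3, S=3]  = 6

6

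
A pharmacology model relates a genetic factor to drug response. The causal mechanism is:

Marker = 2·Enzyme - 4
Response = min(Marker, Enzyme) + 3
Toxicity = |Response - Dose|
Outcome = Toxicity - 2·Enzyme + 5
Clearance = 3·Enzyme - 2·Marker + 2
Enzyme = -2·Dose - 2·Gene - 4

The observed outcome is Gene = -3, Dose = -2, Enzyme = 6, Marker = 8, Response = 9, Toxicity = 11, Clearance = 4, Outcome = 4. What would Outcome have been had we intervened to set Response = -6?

-3

do(Response=-6) replaces the equation Response = min(Marker, Enzyme) + 3 with the constant Response = -6.
Enzyme = -2·Dose - 2·Gene - 4  [with Dose=-2, Gene=-3]  = 6
Toxicity = |Response - Dose|  [with Response=-6, Dose=-2]  = 4
Outcome = Toxicity - 2·Enzyme + 5  [with Toxicity=4, Enzyme=6]  = -3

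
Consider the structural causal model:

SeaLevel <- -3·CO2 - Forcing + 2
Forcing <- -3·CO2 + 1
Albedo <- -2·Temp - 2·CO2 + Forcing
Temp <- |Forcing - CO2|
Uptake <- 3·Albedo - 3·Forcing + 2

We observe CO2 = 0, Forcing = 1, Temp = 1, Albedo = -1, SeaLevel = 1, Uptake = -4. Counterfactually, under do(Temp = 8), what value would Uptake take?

The intervention breaks the incoming arrows to Temp: Temp <- |Forcing - CO2| no longer applies, and Temp = 8.
Forcing = -3·CO2 + 1  [with CO2=0]  = 1
Albedo = -2·Temp - 2·CO2 + Forcing  [with Temp=8, CO2=0, Forcing=1]  = -15
Uptake = 3·Albedo - 3·Forcing + 2  [with Albedo=-15, Forcing=1]  = -46

-46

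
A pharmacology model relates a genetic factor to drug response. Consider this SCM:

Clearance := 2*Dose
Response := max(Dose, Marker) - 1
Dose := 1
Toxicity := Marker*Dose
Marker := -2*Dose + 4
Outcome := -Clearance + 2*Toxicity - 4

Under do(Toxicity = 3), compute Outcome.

Under do(Toxicity=3), the mechanism Toxicity := Marker*Dose is discarded; Toxicity is fixed at 3.
Clearance = 2*Dose  [with Dose=1]  = 2
Outcome = -Clearance + 2*Toxicity - 4  [with Clearance=2, Toxicity=3]  = 0

0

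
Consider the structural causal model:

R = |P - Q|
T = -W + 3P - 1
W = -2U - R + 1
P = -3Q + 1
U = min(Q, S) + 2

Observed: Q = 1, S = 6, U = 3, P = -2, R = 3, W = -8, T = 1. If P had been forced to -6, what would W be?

Under do(P=-6), the mechanism P = -3Q + 1 is discarded; P is fixed at -6.
U = min(Q, S) + 2  [with Q=1, S=6]  = 3
R = |P - Q|  [with P=-6, Q=1]  = 7
W = -2U - R + 1  [with U=3, R=7]  = -12

-12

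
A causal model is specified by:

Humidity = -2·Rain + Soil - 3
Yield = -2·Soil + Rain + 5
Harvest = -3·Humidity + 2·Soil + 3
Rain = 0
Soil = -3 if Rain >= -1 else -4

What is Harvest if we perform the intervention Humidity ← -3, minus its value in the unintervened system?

-9

do(Humidity=-3) replaces the equation Humidity = -2·Rain + Soil - 3 with the constant Humidity = -3.
Soil = -3 if Rain >= -1 else -4  [with Rain=0]  = -3
Harvest = -3·Humidity + 2·Soil + 3  [with Humidity=-3, Soil=-3]  = 6
Without intervention: Soil = -3 if Rain >= -1 else -4  [with Rain=0]  = -3; Humidity = -2·Rain + Soil - 3  [with Rain=0, Soil=-3]  = -6; Harvest = -3·Humidity + 2·Soil + 3  [with Humidity=-6, Soil=-3]  = 15.
Change = 6 − 15 = -9.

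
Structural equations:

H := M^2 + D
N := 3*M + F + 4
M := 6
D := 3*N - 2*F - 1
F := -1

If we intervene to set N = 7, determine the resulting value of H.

58

do(N=7) replaces the equation N := 3*M + F + 4 with the constant N = 7.
D = 3*N - 2*F - 1  [with N=7, F=-1]  = 22
H = M^2 + D  [with M=6, D=22]  = 58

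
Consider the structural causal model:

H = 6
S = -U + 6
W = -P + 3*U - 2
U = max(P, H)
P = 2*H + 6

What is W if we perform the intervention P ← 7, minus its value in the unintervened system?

-22

do(P=7) replaces the equation P = 2*H + 6 with the constant P = 7.
U = max(P, H)  [with P=7, H=6]  = 7
W = -P + 3*U - 2  [with P=7, U=7]  = 12
Without intervention: P = 2*H + 6  [with H=6]  = 18; U = max(P, H)  [with P=18, H=6]  = 18; W = -P + 3*U - 2  [with P=18, U=18]  = 34.
Change = 12 − 34 = -22.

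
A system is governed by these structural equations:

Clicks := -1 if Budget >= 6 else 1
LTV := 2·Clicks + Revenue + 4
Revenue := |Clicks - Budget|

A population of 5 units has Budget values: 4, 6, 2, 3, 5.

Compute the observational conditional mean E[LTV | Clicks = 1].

Conditioning on Clicks=1 selects the 4 unit(s) with Budget ∈ {4, 2, 3, 5}. Their LTV values: 9, 7, 8, 10. Mean = 8.5.

8.5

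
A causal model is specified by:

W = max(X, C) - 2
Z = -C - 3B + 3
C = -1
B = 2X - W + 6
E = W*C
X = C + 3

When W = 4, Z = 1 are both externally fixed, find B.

The joint intervention fixes W = 4, Z = 1, removing each variable's own equation.
X = C + 3  [with C=-1]  = 2
B = 2X - W + 6  [with X=2, W=4]  = 6

6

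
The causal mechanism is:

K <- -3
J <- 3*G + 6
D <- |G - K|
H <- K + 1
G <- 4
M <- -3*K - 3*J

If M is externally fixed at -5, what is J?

18

do(M=-5) replaces the equation M <- -3*K - 3*J with the constant M = -5.
J is not downstream of the intervention, so its value is determined by the original equations.
J = 3*G + 6  [with G=4]  = 18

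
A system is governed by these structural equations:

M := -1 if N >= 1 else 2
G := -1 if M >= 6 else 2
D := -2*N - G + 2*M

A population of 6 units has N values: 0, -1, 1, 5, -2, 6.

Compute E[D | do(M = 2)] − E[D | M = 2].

-5

The intervention sets M=2 in all 6 units regardless of N. Recomputing D per unit gives 2, 4, 0, -8, 6, -10; average -1.
E[D|M=2] averages over only the 3 units with M=2 (N = 0, -1, -2): D = 2, 4, 6, mean 4.
Difference = -1 − 4 = -5.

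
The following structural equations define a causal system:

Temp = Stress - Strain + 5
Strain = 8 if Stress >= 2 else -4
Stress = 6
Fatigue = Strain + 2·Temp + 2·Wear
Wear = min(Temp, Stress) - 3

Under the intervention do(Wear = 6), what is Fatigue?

26

Intervening sets Wear = 6 and removes its equation (Wear = min(Temp, Stress) - 3).
Strain = 8 if Stress >= 2 else -4  [with Stress=6]  = 8
Temp = Stress - Strain + 5  [with Stress=6, Strain=8]  = 3
Fatigue = Strain + 2·Temp + 2·Wear  [with Strain=8, Temp=3, Wear=6]  = 26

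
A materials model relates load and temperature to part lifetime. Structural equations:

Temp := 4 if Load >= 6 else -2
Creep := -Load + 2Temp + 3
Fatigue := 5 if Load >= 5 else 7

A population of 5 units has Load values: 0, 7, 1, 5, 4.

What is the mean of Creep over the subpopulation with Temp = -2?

-3.5

Conditioning on Temp=-2 selects the 4 unit(s) with Load ∈ {0, 1, 5, 4}. Their Creep values: -1, -2, -6, -5. Mean = -3.5.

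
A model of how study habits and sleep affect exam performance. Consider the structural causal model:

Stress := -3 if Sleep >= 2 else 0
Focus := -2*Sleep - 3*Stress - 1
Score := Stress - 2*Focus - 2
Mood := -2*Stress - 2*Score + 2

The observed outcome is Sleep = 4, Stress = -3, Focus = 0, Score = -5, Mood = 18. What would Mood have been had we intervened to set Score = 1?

Intervening sets Score = 1 and removes its equation (Score := Stress - 2*Focus - 2).
Stress = -3 if Sleep >= 2 else 0  [with Sleep=4]  = -3
Mood = -2*Stress - 2*Score + 2  [with Stress=-3, Score=1]  = 6

6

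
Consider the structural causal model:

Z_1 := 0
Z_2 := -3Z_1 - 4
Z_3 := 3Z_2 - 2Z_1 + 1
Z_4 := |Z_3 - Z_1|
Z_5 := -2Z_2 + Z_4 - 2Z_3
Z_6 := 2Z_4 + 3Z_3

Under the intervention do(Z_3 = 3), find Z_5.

do(Z_3=3) replaces the equation Z_3 := 3Z_2 - 2Z_1 + 1 with the constant Z_3 = 3.
Z_2 = -3Z_1 - 4  [with Z_1=0]  = -4
Z_4 = |Z_3 - Z_1|  [with Z_3=3, Z_1=0]  = 3
Z_5 = -2Z_2 + Z_4 - 2Z_3  [with Z_2=-4, Z_4=3, Z_3=3]  = 5

5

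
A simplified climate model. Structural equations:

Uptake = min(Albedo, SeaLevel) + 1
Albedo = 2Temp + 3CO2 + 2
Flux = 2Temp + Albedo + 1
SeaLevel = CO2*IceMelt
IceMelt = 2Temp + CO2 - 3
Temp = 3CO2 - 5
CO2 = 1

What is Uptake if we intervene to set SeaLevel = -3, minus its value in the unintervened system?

Under do(SeaLevel=-3), the mechanism SeaLevel = CO2*IceMelt is discarded; SeaLevel is fixed at -3.
Temp = 3CO2 - 5  [with CO2=1]  = -2
Albedo = 2Temp + 3CO2 + 2  [with Temp=-2, CO2=1]  = 1
Uptake = min(Albedo, SeaLevel) + 1  [with Albedo=1, SeaLevel=-3]  = -2
Without intervention: Temp = 3CO2 - 5  [with CO2=1]  = -2; IceMelt = 2Temp + CO2 - 3  [with Temp=-2, CO2=1]  = -6; Albedo = 2Temp + 3CO2 + 2  [with Temp=-2, CO2=1]  = 1; SeaLevel = CO2*IceMelt  [with CO2=1, IceMelt=-6]  = -6; Uptake = min(Albedo, SeaLevel) + 1  [with Albedo=1, SeaLevel=-6]  = -5.
Change = -2 − (-5) = 3.

3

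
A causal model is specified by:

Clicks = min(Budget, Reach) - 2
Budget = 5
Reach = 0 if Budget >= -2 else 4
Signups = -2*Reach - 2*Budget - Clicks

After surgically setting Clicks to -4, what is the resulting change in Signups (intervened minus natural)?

The intervention breaks the incoming arrows to Clicks: Clicks = min(Budget, Reach) - 2 no longer applies, and Clicks = -4.
Reach = 0 if Budget >= -2 else 4  [with Budget=5]  = 0
Signups = -2*Reach - 2*Budget - Clicks  [with Reach=0, Budget=5, Clicks=-4]  = -6
Without intervention: Reach = 0 if Budget >= -2 else 4  [with Budget=5]  = 0; Clicks = min(Budget, Reach) - 2  [with Budget=5, Reach=0]  = -2; Signups = -2*Reach - 2*Budget - Clicks  [with Reach=0, Budget=5, Clicks=-2]  = -8.
Change = -6 − (-8) = 2.

2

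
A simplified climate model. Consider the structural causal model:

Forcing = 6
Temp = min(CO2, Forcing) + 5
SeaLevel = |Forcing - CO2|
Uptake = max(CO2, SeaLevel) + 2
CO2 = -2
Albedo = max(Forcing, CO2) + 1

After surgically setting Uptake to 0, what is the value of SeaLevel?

do(Uptake=0) replaces the equation Uptake = max(CO2, SeaLevel) + 2 with the constant Uptake = 0.
Since SeaLevel is not a descendant of the intervened variable, it is unaffected.
SeaLevel = |Forcing - CO2|  [with Forcing=6, CO2=-2]  = 8

8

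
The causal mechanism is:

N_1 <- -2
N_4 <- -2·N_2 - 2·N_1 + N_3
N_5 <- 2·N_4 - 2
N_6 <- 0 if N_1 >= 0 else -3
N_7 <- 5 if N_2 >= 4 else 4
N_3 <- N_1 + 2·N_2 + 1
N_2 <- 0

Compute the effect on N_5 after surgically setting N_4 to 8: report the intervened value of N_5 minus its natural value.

Intervening sets N_4 = 8 and removes its equation (N_4 <- -2·N_2 - 2·N_1 + N_3).
N_5 = 2·N_4 - 2  [with N_4=8]  = 14
Without intervention: N_3 = N_1 + 2·N_2 + 1  [with N_1=-2, N_2=0]  = -1; N_4 = -2·N_2 - 2·N_1 + N_3  [with N_2=0, N_1=-2, N_3=-1]  = 3; N_5 = 2·N_4 - 2  [with N_4=3]  = 4.
Change = 14 − 4 = 10.

10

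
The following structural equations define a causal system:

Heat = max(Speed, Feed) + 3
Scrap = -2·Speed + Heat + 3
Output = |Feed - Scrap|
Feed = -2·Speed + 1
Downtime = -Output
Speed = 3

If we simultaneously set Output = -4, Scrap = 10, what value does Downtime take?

4

Setting Output = -4, Scrap = 10 by intervention discards those variables' equations.
Downtime = -Output  [with Output=-4]  = 4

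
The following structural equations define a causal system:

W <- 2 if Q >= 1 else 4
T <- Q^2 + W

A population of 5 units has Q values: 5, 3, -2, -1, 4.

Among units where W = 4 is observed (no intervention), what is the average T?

Observing W=4 restricts to units where W's equation naturally yields 4: Q ∈ {-2, -1}. In that subpopulation T = 8, 5, mean 6.5.

6.5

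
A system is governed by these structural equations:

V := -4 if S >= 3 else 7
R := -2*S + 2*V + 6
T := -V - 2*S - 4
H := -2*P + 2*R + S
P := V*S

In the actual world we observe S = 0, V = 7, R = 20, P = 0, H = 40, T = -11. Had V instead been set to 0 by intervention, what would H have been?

12

do(V=0) replaces the equation V := -4 if S >= 3 else 7 with the constant V = 0.
R = -2*S + 2*V + 6  [with S=0, V=0]  = 6
P = V*S  [with V=0, S=0]  = 0
H = -2*P + 2*R + S  [with P=0, R=6, S=0]  = 12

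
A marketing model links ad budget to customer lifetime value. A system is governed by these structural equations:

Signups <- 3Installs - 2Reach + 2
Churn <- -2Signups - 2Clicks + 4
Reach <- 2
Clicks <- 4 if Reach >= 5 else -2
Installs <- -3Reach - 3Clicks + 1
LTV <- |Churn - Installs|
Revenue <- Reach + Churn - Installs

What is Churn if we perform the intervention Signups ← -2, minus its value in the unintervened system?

Intervening sets Signups = -2 and removes its equation (Signups <- 3Installs - 2Reach + 2).
Clicks = 4 if Reach >= 5 else -2  [with Reach=2]  = -2
Churn = -2Signups - 2Clicks + 4  [with Signups=-2, Clicks=-2]  = 12
Without intervention: Clicks = 4 if Reach >= 5 else -2  [with Reach=2]  = -2; Installs = -3Reach - 3Clicks + 1  [with Reach=2, Clicks=-2]  = 1; Signups = 3Installs - 2Reach + 2  [with Installs=1, Reach=2]  = 1; Churn = -2Signups - 2Clicks + 4  [with Signups=1, Clicks=-2]  = 6.
Change = 12 − 6 = 6.

6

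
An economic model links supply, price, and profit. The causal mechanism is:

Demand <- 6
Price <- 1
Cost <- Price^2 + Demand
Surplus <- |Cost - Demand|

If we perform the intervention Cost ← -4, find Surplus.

10

The intervention breaks the incoming arrows to Cost: Cost <- Price^2 + Demand no longer applies, and Cost = -4.
Surplus = |Cost - Demand|  [with Cost=-4, Demand=6]  = 10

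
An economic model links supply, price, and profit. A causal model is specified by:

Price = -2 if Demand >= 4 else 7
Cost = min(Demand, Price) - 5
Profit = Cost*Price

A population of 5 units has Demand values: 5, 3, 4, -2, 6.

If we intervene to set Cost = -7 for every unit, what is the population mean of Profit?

Under do(Cost=-7), Cost's equation is replaced by Cost=-7 for every unit. Per-unit Profit: 14, -49, 14, -49, 14. Mean = -11.2.

-11.2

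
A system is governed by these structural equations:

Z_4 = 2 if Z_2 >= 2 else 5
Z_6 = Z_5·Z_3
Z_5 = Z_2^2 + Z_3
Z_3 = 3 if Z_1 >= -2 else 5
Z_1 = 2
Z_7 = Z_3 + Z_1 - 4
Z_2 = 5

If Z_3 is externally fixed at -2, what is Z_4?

2

The intervention breaks the incoming arrows to Z_3: Z_3 = 3 if Z_1 >= -2 else 5 no longer applies, and Z_3 = -2.
Z_4 is not downstream of the intervention, so its value is determined by the original equations.
Z_4 = 2 if Z_2 >= 2 else 5  [with Z_2=5]  = 2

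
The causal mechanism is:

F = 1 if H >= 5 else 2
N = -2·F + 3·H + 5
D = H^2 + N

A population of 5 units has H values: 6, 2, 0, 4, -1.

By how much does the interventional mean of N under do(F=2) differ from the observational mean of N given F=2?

2.85

Under do(F=2), F's equation is replaced by F=2 for every unit. Per-unit N: 19, 7, 1, 13, -2. Mean = 7.6.
Conditioning on F=2 selects the 4 unit(s) with H ∈ {2, 0, 4, -1}. Their N values: 7, 1, 13, -2. Mean = 4.75.
Difference = 7.6 − 4.75 = 2.85.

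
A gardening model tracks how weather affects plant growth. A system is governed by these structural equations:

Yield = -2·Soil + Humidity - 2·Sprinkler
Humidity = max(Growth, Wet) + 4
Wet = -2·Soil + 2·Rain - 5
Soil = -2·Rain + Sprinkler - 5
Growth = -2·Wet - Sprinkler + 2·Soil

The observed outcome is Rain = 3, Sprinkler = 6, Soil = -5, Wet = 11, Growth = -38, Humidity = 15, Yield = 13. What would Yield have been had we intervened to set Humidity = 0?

Intervening sets Humidity = 0 and removes its equation (Humidity = max(Growth, Wet) + 4).
Soil = -2·Rain + Sprinkler - 5  [with Rain=3, Sprinkler=6]  = -5
Yield = -2·Soil + Humidity - 2·Sprinkler  [with Soil=-5, Humidity=0, Sprinkler=6]  = -2

-2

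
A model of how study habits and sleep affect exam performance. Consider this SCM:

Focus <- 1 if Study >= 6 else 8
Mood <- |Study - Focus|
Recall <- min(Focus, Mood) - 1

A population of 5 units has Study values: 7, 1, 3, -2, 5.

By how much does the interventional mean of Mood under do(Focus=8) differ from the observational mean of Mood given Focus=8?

Every unit gets Focus=8 under the intervention. Mood values become 1, 7, 5, 10, 3; E[Mood|do(Focus=8)] = 5.2.
Observing Focus=8 restricts to units where Focus's equation naturally yields 8: Study ∈ {1, 3, -2, 5}. In that subpopulation Mood = 7, 5, 10, 3, mean 6.25.
Difference = 5.2 − 6.25 = -1.05.

-1.05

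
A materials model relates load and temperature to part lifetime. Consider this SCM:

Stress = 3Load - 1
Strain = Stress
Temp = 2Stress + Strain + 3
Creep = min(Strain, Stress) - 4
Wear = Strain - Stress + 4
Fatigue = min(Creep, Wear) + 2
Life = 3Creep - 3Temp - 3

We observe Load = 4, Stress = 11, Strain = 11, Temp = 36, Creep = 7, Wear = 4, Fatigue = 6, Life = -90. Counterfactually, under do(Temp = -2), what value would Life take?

24

do(Temp=-2) replaces the equation Temp = 2Stress + Strain + 3 with the constant Temp = -2.
Stress = 3Load - 1  [with Load=4]  = 11
Strain = Stress  [with Stress=11]  = 11
Creep = min(Strain, Stress) - 4  [with Strain=11, Stress=11]  = 7
Life = 3Creep - 3Temp - 3  [with Creep=7, Temp=-2]  = 24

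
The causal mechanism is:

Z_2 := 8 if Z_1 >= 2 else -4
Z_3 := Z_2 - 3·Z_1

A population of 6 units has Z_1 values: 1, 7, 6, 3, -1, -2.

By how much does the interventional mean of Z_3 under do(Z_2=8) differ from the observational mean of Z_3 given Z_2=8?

9

Under do(Z_2=8), Z_2's equation is replaced by Z_2=8 for every unit. Per-unit Z_3: 5, -13, -10, -1, 11, 14. Mean = 1.
Observing Z_2=8 restricts to units where Z_2's equation naturally yields 8: Z_1 ∈ {7, 6, 3}. In that subpopulation Z_3 = -13, -10, -1, mean -8.
Difference = 1 − (-8) = 9.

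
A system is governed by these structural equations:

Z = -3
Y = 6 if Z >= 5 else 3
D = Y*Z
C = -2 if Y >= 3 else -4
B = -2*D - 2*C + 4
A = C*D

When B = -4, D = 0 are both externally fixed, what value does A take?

The joint intervention fixes B = -4, D = 0, removing each variable's own equation.
Y = 6 if Z >= 5 else 3  [with Z=-3]  = 3
C = -2 if Y >= 3 else -4  [with Y=3]  = -2
A = C*D  [with C=-2, D=0]  = 0

0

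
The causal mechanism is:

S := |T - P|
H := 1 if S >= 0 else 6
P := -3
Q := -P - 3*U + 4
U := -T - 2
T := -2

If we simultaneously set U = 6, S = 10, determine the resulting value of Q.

-11

The joint intervention fixes U = 6, S = 10, removing each variable's own equation.
Q = -P - 3*U + 4  [with P=-3, U=6]  = -11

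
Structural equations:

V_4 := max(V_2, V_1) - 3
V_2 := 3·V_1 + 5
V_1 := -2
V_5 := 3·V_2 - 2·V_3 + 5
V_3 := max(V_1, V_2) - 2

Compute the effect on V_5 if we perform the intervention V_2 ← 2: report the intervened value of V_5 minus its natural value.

do(V_2=2) replaces the equation V_2 := 3·V_1 + 5 with the constant V_2 = 2.
V_3 = max(V_1, V_2) - 2  [with V_1=-2, V_2=2]  = 0
V_5 = 3·V_2 - 2·V_3 + 5  [with V_2=2, V_3=0]  = 11
Without intervention: V_2 = 3·V_1 + 5  [with V_1=-2]  = -1; V_3 = max(V_1, V_2) - 2  [with V_1=-2, V_2=-1]  = -3; V_5 = 3·V_2 - 2·V_3 + 5  [with V_2=-1, V_3=-3]  = 8.
Change = 11 − 8 = 3.

3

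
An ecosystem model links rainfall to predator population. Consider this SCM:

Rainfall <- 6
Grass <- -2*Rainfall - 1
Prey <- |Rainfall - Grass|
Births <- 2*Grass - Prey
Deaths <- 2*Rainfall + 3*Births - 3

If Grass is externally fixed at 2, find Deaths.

do(Grass=2) replaces the equation Grass <- -2*Rainfall - 1 with the constant Grass = 2.
Prey = |Rainfall - Grass|  [with Rainfall=6, Grass=2]  = 4
Births = 2*Grass - Prey  [with Grass=2, Prey=4]  = 0
Deaths = 2*Rainfall + 3*Births - 3  [with Rainfall=6, Births=0]  = 9

9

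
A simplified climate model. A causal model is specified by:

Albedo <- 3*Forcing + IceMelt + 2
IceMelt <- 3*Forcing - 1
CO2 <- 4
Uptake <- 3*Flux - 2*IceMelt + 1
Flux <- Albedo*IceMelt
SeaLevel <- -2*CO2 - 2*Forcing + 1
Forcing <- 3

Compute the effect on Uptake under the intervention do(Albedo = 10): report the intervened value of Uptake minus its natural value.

The intervention breaks the incoming arrows to Albedo: Albedo <- 3*Forcing + IceMelt + 2 no longer applies, and Albedo = 10.
IceMelt = 3*Forcing - 1  [with Forcing=3]  = 8
Flux = Albedo*IceMelt  [with Albedo=10, IceMelt=8]  = 80
Uptake = 3*Flux - 2*IceMelt + 1  [with Flux=80, IceMelt=8]  = 225
Without intervention: IceMelt = 3*Forcing - 1  [with Forcing=3]  = 8; Albedo = 3*Forcing + IceMelt + 2  [with Forcing=3, IceMelt=8]  = 19; Flux = Albedo*IceMelt  [with Albedo=19, IceMelt=8]  = 152; Uptake = 3*Flux - 2*IceMelt + 1  [with Flux=152, IceMelt=8]  = 441.
Change = 225 − 441 = -216.

-216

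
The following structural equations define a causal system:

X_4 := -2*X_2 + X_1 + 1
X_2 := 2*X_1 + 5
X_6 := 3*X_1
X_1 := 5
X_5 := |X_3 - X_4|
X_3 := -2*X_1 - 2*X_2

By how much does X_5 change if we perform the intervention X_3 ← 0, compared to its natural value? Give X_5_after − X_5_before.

8

do(X_3=0) replaces the equation X_3 := -2*X_1 - 2*X_2 with the constant X_3 = 0.
X_2 = 2*X_1 + 5  [with X_1=5]  = 15
X_4 = -2*X_2 + X_1 + 1  [with X_2=15, X_1=5]  = -24
X_5 = |X_3 - X_4|  [with X_3=0, X_4=-24]  = 24
Without intervention: X_2 = 2*X_1 + 5  [with X_1=5]  = 15; X_3 = -2*X_1 - 2*X_2  [with X_1=5, X_2=15]  = -40; X_4 = -2*X_2 + X_1 + 1  [with X_2=15, X_1=5]  = -24; X_5 = |X_3 - X_4|  [with X_3=-40, X_4=-24]  = 16.
Change = 24 − 16 = 8.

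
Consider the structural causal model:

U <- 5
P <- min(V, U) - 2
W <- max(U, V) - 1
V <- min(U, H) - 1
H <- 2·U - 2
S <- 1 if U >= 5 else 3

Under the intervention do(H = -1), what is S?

The intervention breaks the incoming arrows to H: H <- 2·U - 2 no longer applies, and H = -1.
Since S is not a descendant of the intervened variable, it is unaffected.
S = 1 if U >= 5 else 3  [with U=5]  = 1

1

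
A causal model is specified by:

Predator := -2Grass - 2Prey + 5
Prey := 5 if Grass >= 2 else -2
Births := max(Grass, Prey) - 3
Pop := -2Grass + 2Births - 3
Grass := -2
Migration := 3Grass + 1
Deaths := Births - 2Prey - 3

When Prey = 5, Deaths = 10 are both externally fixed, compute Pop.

The joint intervention fixes Prey = 5, Deaths = 10, removing each variable's own equation.
Births = max(Grass, Prey) - 3  [with Grass=-2, Prey=5]  = 2
Pop = -2Grass + 2Births - 3  [with Grass=-2, Births=2]  = 5

5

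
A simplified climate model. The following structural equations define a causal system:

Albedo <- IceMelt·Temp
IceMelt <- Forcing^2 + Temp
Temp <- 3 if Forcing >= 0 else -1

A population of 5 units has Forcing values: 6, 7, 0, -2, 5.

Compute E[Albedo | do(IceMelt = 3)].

6.6

The intervention sets IceMelt=3 in all 5 units regardless of Forcing. Recomputing Albedo per unit gives 9, 9, 9, -3, 9; average 6.6.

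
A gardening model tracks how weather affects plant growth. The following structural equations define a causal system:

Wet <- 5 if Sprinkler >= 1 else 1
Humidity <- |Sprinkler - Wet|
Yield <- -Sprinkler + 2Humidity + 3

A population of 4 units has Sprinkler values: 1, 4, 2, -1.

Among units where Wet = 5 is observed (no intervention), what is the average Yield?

E[Yield|Wet=5] averages over only the 3 units with Wet=5 (Sprinkler = 1, 4, 2): Yield = 10, 1, 7, mean 6.

6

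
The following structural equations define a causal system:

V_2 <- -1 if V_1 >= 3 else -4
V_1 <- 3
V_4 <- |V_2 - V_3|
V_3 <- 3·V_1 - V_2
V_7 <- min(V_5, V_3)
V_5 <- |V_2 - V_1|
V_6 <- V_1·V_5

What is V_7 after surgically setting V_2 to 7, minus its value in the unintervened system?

-2

Under do(V_2=7), the mechanism V_2 <- -1 if V_1 >= 3 else -4 is discarded; V_2 is fixed at 7.
V_3 = 3·V_1 - V_2  [with V_1=3, V_2=7]  = 2
V_5 = |V_2 - V_1|  [with V_2=7, V_1=3]  = 4
V_7 = min(V_5, V_3)  [with V_5=4, V_3=2]  = 2
Without intervention: V_2 = -1 if V_1 >= 3 else -4  [with V_1=3]  = -1; V_3 = 3·V_1 - V_2  [with V_1=3, V_2=-1]  = 10; V_5 = |V_2 - V_1|  [with V_2=-1, V_1=3]  = 4; V_7 = min(V_5, V_3)  [with V_5=4, V_3=10]  = 4.
Change = 2 − 4 = -2.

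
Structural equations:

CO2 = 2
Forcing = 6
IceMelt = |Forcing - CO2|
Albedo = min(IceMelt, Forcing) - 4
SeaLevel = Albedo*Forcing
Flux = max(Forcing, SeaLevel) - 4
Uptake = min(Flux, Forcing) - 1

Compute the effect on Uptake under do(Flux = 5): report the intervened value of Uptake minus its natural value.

Intervening sets Flux = 5 and removes its equation (Flux = max(Forcing, SeaLevel) - 4).
Uptake = min(Flux, Forcing) - 1  [with Flux=5, Forcing=6]  = 4
Without intervention: IceMelt = |Forcing - CO2|  [with Forcing=6, CO2=2]  = 4; Albedo = min(IceMelt, Forcing) - 4  [with IceMelt=4, Forcing=6]  = 0; SeaLevel = Albedo*Forcing  [with Albedo=0, Forcing=6]  = 0; Flux = max(Forcing, SeaLevel) - 4  [with Forcing=6, SeaLevel=0]  = 2; Uptake = min(Flux, Forcing) - 1  [with Flux=2, Forcing=6]  = 1.
Change = 4 − 1 = 3.

3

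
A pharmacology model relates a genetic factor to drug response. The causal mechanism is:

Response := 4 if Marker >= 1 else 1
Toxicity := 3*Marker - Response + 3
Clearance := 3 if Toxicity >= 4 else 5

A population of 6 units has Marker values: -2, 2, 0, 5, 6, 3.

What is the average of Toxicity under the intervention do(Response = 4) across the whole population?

Under do(Response=4), Response's equation is replaced by Response=4 for every unit. Per-unit Toxicity: -7, 5, -1, 14, 17, 8. Mean = 6.

6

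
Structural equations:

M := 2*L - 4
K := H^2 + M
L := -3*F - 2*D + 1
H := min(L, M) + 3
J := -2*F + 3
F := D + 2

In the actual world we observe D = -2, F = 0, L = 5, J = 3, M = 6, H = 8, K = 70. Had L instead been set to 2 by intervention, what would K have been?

9

The intervention breaks the incoming arrows to L: L := -3*F - 2*D + 1 no longer applies, and L = 2.
M = 2*L - 4  [with L=2]  = 0
H = min(L, M) + 3  [with L=2, M=0]  = 3
K = H^2 + M  [with H=3, M=0]  = 9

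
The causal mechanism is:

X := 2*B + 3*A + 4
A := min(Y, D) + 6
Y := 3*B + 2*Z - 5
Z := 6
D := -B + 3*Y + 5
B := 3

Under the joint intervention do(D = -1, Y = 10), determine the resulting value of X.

The joint intervention fixes D = -1, Y = 10, removing each variable's own equation.
A = min(Y, D) + 6  [with Y=10, D=-1]  = 5
X = 2*B + 3*A + 4  [with B=3, A=5]  = 25

25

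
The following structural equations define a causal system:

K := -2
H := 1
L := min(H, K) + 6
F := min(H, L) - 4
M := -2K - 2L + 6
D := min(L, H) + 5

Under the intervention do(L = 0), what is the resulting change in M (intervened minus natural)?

do(L=0) replaces the equation L := min(H, K) + 6 with the constant L = 0.
M = -2K - 2L + 6  [with K=-2, L=0]  = 10
Without intervention: L = min(H, K) + 6  [with H=1, K=-2]  = 4; M = -2K - 2L + 6  [with K=-2, L=4]  = 2.
Change = 10 − 2 = 8.

8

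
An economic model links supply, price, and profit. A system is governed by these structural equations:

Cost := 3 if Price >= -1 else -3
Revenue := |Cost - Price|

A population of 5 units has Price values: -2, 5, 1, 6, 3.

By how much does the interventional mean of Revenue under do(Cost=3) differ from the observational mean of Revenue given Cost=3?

The intervention sets Cost=3 in all 5 units regardless of Price. Recomputing Revenue per unit gives 5, 2, 2, 3, 0; average 2.4.
Conditioning on Cost=3 selects the 4 unit(s) with Price ∈ {5, 1, 6, 3}. Their Revenue values: 2, 2, 3, 0. Mean = 1.75.
Difference = 2.4 − 1.75 = 0.65.

0.65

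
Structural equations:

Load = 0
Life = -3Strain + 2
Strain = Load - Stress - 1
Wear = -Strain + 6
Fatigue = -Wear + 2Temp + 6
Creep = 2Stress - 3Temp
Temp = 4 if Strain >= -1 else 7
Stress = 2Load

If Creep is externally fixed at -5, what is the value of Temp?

4

The intervention breaks the incoming arrows to Creep: Creep = 2Stress - 3Temp no longer applies, and Creep = -5.
Since Temp is not a descendant of the intervened variable, it is unaffected.
Stress = 2Load  [with Load=0]  = 0
Strain = Load - Stress - 1  [with Load=0, Stress=0]  = -1
Temp = 4 if Strain >= -1 else 7  [with Strain=-1]  = 4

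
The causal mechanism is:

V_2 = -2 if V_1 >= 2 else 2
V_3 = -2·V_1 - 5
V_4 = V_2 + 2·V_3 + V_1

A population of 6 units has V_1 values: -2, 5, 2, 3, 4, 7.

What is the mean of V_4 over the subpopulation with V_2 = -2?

-24.6

Conditioning on V_2=-2 selects the 5 unit(s) with V_1 ∈ {5, 2, 3, 4, 7}. Their V_4 values: -27, -18, -21, -24, -33. Mean = -24.6.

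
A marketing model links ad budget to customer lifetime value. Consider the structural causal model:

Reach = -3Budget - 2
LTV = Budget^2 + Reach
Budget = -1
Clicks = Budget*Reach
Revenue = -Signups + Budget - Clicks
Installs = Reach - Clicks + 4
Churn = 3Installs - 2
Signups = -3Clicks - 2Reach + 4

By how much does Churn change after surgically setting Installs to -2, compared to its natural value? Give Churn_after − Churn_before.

-24

Under do(Installs=-2), the mechanism Installs = Reach - Clicks + 4 is discarded; Installs is fixed at -2.
Churn = 3Installs - 2  [with Installs=-2]  = -8
Without intervention: Reach = -3Budget - 2  [with Budget=-1]  = 1; Clicks = Budget*Reach  [with Budget=-1, Reach=1]  = -1; Installs = Reach - Clicks + 4  [with Reach=1, Clicks=-1]  = 6; Churn = 3Installs - 2  [with Installs=6]  = 16.
Change = -8 − 16 = -24.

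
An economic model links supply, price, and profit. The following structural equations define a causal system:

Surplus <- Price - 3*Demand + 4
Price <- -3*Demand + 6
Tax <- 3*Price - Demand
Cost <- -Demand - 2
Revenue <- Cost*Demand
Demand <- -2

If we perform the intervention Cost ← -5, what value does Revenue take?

10

The intervention breaks the incoming arrows to Cost: Cost <- -Demand - 2 no longer applies, and Cost = -5.
Revenue = Cost*Demand  [with Cost=-5, Demand=-2]  = 10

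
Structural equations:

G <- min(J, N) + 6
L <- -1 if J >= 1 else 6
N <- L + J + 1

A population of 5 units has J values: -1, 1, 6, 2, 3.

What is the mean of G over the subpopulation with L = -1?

Observing L=-1 restricts to units where L's equation naturally yields -1: J ∈ {1, 6, 2, 3}. In that subpopulation G = 7, 12, 8, 9, mean 9.

9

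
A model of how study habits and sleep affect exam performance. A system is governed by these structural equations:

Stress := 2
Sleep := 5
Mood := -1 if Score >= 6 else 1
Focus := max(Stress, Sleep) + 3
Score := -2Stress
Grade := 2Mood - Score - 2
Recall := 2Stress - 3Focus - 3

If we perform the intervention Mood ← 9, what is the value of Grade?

Under do(Mood=9), the mechanism Mood := -1 if Score >= 6 else 1 is discarded; Mood is fixed at 9.
Score = -2Stress  [with Stress=2]  = -4
Grade = 2Mood - Score - 2  [with Mood=9, Score=-4]  = 20

20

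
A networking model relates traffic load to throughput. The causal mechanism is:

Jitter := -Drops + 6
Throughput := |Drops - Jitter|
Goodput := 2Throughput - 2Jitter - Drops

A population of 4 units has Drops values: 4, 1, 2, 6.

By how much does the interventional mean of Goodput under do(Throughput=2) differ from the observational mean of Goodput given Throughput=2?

do(Throughput=2) breaks Throughput's dependence on Drops. With Throughput=2 fixed, Goodput across the units is -4, -7, -6, -2, mean -4.75.
Observing Throughput=2 restricts to units where Throughput's equation naturally yields 2: Drops ∈ {4, 2}. In that subpopulation Goodput = -4, -6, mean -5.
Difference = -4.75 − (-5) = 0.25.

0.25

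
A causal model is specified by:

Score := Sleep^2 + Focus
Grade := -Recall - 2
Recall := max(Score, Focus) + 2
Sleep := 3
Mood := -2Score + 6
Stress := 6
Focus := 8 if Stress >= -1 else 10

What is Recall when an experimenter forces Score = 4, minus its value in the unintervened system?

-9

Under do(Score=4), the mechanism Score := Sleep^2 + Focus is discarded; Score is fixed at 4.
Focus = 8 if Stress >= -1 else 10  [with Stress=6]  = 8
Recall = max(Score, Focus) + 2  [with Score=4, Focus=8]  = 10
Without intervention: Focus = 8 if Stress >= -1 else 10  [with Stress=6]  = 8; Score = Sleep^2 + Focus  [with Sleep=3, Focus=8]  = 17; Recall = max(Score, Focus) + 2  [with Score=17, Focus=8]  = 19.
Change = 10 − 19 = -9.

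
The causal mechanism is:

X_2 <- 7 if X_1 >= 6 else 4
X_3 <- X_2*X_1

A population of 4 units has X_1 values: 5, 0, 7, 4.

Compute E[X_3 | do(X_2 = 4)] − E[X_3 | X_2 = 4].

4

Every unit gets X_2=4 under the intervention. X_3 values become 20, 0, 28, 16; E[X_3|do(X_2=4)] = 16.
E[X_3|X_2=4] averages over only the 3 units with X_2=4 (X_1 = 5, 0, 4): X_3 = 20, 0, 16, mean 12.
Difference = 16 − 12 = 4.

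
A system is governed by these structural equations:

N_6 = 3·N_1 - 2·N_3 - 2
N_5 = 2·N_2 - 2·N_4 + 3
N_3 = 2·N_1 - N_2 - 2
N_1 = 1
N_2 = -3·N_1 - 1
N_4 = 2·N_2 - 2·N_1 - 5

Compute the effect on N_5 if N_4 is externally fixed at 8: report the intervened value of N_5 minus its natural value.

Intervening sets N_4 = 8 and removes its equation (N_4 = 2·N_2 - 2·N_1 - 5).
N_2 = -3·N_1 - 1  [with N_1=1]  = -4
N_5 = 2·N_2 - 2·N_4 + 3  [with N_2=-4, N_4=8]  = -21
Without intervention: N_2 = -3·N_1 - 1  [with N_1=1]  = -4; N_4 = 2·N_2 - 2·N_1 - 5  [with N_2=-4, N_1=1]  = -15; N_5 = 2·N_2 - 2·N_4 + 3  [with N_2=-4, N_4=-15]  = 25.
Change = -21 − 25 = -46.

-46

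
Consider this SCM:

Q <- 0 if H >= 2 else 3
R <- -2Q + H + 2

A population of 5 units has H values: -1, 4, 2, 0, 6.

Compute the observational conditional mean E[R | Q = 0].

6

Observing Q=0 restricts to units where Q's equation naturally yields 0: H ∈ {4, 2, 6}. In that subpopulation R = 6, 4, 8, mean 6.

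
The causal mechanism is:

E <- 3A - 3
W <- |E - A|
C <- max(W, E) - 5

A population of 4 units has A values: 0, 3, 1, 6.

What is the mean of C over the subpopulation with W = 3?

E[C|W=3] averages over only the 2 units with W=3 (A = 0, 3): C = -2, 1, mean -0.5.

-0.5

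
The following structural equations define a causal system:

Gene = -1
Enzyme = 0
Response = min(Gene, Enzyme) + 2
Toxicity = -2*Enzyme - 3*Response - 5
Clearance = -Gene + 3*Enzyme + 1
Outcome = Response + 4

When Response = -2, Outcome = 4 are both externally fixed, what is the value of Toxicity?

1

Setting Response = -2, Outcome = 4 by intervention discards those variables' equations.
Toxicity = -2*Enzyme - 3*Response - 5  [with Enzyme=0, Response=-2]  = 1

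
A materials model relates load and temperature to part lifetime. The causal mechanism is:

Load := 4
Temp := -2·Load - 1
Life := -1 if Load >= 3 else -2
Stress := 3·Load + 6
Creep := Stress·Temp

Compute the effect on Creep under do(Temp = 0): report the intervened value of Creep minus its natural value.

The intervention breaks the incoming arrows to Temp: Temp := -2·Load - 1 no longer applies, and Temp = 0.
Stress = 3·Load + 6  [with Load=4]  = 18
Creep = Stress·Temp  [with Stress=18, Temp=0]  = 0
Without intervention: Stress = 3·Load + 6  [with Load=4]  = 18; Temp = -2·Load - 1  [with Load=4]  = -9; Creep = Stress·Temp  [with Stress=18, Temp=-9]  = -162.
Change = 0 − (-162) = 162.

162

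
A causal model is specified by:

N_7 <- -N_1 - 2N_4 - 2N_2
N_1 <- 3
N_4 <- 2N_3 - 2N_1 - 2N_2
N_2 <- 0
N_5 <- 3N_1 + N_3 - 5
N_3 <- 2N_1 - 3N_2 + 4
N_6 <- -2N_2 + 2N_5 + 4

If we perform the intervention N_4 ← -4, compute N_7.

The intervention breaks the incoming arrows to N_4: N_4 <- 2N_3 - 2N_1 - 2N_2 no longer applies, and N_4 = -4.
N_7 = -N_1 - 2N_4 - 2N_2  [with N_1=3, N_4=-4, N_2=0]  = 5

5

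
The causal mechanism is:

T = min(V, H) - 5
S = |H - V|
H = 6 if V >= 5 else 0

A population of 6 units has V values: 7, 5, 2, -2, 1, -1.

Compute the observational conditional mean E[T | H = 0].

-5.75

Conditioning on H=0 selects the 4 unit(s) with V ∈ {2, -2, 1, -1}. Their T values: -5, -7, -5, -6. Mean = -5.75.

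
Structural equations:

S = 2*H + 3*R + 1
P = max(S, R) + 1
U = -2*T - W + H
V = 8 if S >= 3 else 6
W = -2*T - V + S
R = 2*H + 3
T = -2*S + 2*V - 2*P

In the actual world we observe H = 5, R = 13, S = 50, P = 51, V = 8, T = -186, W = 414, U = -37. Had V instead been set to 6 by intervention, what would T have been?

-190

The intervention breaks the incoming arrows to V: V = 8 if S >= 3 else 6 no longer applies, and V = 6.
R = 2*H + 3  [with H=5]  = 13
S = 2*H + 3*R + 1  [with H=5, R=13]  = 50
P = max(S, R) + 1  [with S=50, R=13]  = 51
T = -2*S + 2*V - 2*P  [with S=50, V=6, P=51]  = -190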